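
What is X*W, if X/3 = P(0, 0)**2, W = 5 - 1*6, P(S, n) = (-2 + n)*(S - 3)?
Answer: -108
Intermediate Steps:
P(S, n) = (-3 + S)*(-2 + n) (P(S, n) = (-2 + n)*(-3 + S) = (-3 + S)*(-2 + n))
W = -1 (W = 5 - 6 = -1)
X = 108 (X = 3*(6 - 3*0 - 2*0 + 0*0)**2 = 3*(6 + 0 + 0 + 0)**2 = 3*6**2 = 3*36 = 108)
X*W = 108*(-1) = -108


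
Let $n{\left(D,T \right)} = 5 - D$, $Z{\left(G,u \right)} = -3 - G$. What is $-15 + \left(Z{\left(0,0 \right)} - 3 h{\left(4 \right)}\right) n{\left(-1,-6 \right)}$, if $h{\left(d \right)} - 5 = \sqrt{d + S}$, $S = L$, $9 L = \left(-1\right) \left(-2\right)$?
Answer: $-123 - 6 \sqrt{38} \approx -159.99$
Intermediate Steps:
$L = \frac{2}{9}$ ($L = \frac{\left(-1\right) \left(-2\right)}{9} = \frac{1}{9} \cdot 2 = \frac{2}{9} \approx 0.22222$)
$S = \frac{2}{9} \approx 0.22222$
$h{\left(d \right)} = 5 + \sqrt{\frac{2}{9} + d}$ ($h{\left(d \right)} = 5 + \sqrt{d + \frac{2}{9}} = 5 + \sqrt{\frac{2}{9} + d}$)
$-15 + \left(Z{\left(0,0 \right)} - 3 h{\left(4 \right)}\right) n{\left(-1,-6 \right)} = -15 + \left(\left(-3 - 0\right) - 3 \left(5 + \frac{\sqrt{2 + 9 \cdot 4}}{3}\right)\right) \left(5 - -1\right) = -15 + \left(\left(-3 + 0\right) - 3 \left(5 + \frac{\sqrt{2 + 36}}{3}\right)\right) \left(5 + 1\right) = -15 + \left(-3 - 3 \left(5 + \frac{\sqrt{38}}{3}\right)\right) 6 = -15 + \left(-3 - \left(15 + \sqrt{38}\right)\right) 6 = -15 + \left(-18 - \sqrt{38}\right) 6 = -15 - \left(108 + 6 \sqrt{38}\right) = -123 - 6 \sqrt{38}$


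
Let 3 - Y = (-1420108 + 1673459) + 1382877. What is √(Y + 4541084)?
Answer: √2904859 ≈ 1704.4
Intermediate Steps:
Y = -1636225 (Y = 3 - ((-1420108 + 1673459) + 1382877) = 3 - (253351 + 1382877) = 3 - 1*1636228 = 3 - 1636228 = -1636225)
√(Y + 4541084) = √(-1636225 + 4541084) = √2904859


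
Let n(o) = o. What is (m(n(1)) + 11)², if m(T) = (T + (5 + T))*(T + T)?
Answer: 625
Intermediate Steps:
m(T) = 2*T*(5 + 2*T) (m(T) = (5 + 2*T)*(2*T) = 2*T*(5 + 2*T))
(m(n(1)) + 11)² = (2*1*(5 + 2*1) + 11)² = (2*1*(5 + 2) + 11)² = (2*1*7 + 11)² = (14 + 11)² = 25² = 625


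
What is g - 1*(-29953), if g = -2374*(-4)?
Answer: 39449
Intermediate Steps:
g = 9496
g - 1*(-29953) = 9496 - 1*(-29953) = 9496 + 29953 = 39449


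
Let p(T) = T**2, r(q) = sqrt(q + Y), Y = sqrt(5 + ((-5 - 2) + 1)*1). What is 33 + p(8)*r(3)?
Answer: 33 + 64*sqrt(3 + I) ≈ 145.34 + 18.23*I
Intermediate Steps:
Y = I (Y = sqrt(5 + (-7 + 1)*1) = sqrt(5 - 6*1) = sqrt(5 - 6) = sqrt(-1) = I ≈ 1.0*I)
r(q) = sqrt(I + q) (r(q) = sqrt(q + I) = sqrt(I + q))
33 + p(8)*r(3) = 33 + 8**2*sqrt(I + 3) = 33 + 64*sqrt(3 + I)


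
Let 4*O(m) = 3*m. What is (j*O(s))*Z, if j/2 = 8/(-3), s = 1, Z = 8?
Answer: -32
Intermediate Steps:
O(m) = 3*m/4 (O(m) = (3*m)/4 = 3*m/4)
j = -16/3 (j = 2*(8/(-3)) = 2*(8*(-⅓)) = 2*(-8/3) = -16/3 ≈ -5.3333)
(j*O(s))*Z = -4*8 = -32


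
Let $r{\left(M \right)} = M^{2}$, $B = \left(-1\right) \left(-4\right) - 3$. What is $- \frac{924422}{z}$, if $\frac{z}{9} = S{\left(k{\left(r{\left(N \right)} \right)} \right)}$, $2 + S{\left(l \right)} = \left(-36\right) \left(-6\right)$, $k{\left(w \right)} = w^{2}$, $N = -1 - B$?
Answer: $- \frac{462211}{963} \approx -479.97$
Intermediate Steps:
$B = 1$ ($B = 4 - 3 = 1$)
$N = -2$ ($N = -1 - 1 = -2$)
$S{\left(l \right)} = 214$ ($S{\left(l \right)} = -2 - -216 = -2 + 216 = 214$)
$z = 1926$ ($z = 9 \cdot 214 = 1926$)
$- \frac{924422}{z} = - \frac{924422}{1926} = \left(-924422\right) \frac{1}{1926} = - \frac{462211}{963}$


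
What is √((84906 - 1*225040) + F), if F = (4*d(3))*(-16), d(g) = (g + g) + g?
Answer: I*√140710 ≈ 375.11*I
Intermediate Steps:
d(g) = 3*g (d(g) = 2*g + g = 3*g)
F = -576 (F = (4*(3*3))*(-16) = (4*9)*(-16) = 36*(-16) = -576)
√((84906 - 1*225040) + F) = √((84906 - 1*225040) - 576) = √((84906 - 225040) - 576) = √(-140134 - 576) = √(-140710) = I*√140710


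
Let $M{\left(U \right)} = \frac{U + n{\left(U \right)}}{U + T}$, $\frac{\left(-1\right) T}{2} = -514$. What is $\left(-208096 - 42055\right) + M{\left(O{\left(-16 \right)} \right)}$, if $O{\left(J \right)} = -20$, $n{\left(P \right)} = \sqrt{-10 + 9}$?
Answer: $- \frac{63038057}{252} + \frac{i}{1008} \approx -2.5015 \cdot 10^{5} + 0.00099206 i$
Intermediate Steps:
$n{\left(P \right)} = i$ ($n{\left(P \right)} = \sqrt{-1} = i$)
$T = 1028$ ($T = \left(-2\right) \left(-514\right) = 1028$)
$M{\left(U \right)} = \frac{i + U}{1028 + U}$ ($M{\left(U \right)} = \frac{U + i}{U + 1028} = \frac{i + U}{1028 + U}$)
$\left(-208096 - 42055\right) + M{\left(O{\left(-16 \right)} \right)} = \left(-208096 - 42055\right) + \frac{i - 20}{1028 - 20} = -250151 + \frac{-20 + i}{1008} = -250151 - \left(\frac{5}{252} - \frac{i}{1008}\right) = - \frac{63038057}{252} + \frac{i}{1008}$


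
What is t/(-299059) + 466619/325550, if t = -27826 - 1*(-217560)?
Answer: 77778707821/97358657450 ≈ 0.79889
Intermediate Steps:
t = 189734 (t = -27826 + 217560 = 189734)
t/(-299059) + 466619/325550 = 189734/(-299059) + 466619/325550 = 189734*(-1/299059) + 466619*(1/325550) = -189734/299059 + 466619/325550 = 77778707821/97358657450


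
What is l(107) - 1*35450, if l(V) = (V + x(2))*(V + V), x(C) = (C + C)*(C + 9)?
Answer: -3136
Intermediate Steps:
x(C) = 2*C*(9 + C) (x(C) = (2*C)*(9 + C) = 2*C*(9 + C))
l(V) = 2*V*(44 + V) (l(V) = (V + 2*2*(9 + 2))*(V + V) = (V + 2*2*11)*(2*V) = (V + 44)*(2*V) = (44 + V)*(2*V) = 2*V*(44 + V))
l(107) - 1*35450 = 2*107*(44 + 107) - 1*35450 = 2*107*151 - 35450 = 32314 - 35450 = -3136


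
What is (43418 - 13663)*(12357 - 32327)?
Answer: -594207350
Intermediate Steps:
(43418 - 13663)*(12357 - 32327) = 29755*(-19970) = -594207350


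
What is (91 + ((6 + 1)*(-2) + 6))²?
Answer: 6889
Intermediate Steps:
(91 + ((6 + 1)*(-2) + 6))² = (91 + (7*(-2) + 6))² = (91 + (-14 + 6))² = (91 - 8)² = 83² = 6889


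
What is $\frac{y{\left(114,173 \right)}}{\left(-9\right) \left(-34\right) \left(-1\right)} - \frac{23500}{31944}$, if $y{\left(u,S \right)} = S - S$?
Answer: $- \frac{5875}{7986} \approx -0.73566$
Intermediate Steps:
$y{\left(u,S \right)} = 0$
$\frac{y{\left(114,173 \right)}}{\left(-9\right) \left(-34\right) \left(-1\right)} - \frac{23500}{31944} = \frac{0}{\left(-9\right) \left(-34\right) \left(-1\right)} - \frac{23500}{31944} = \frac{0}{306 \left(-1\right)} - \frac{5875}{7986} = \frac{0}{-306} - \frac{5875}{7986} = 0 \left(- \frac{1}{306}\right) - \frac{5875}{7986} = 0 - \frac{5875}{7986} = - \frac{5875}{7986}$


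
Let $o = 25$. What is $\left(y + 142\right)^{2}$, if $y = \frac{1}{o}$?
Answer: $\frac{12609601}{625} \approx 20175.0$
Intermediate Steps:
$y = \frac{1}{25} \approx 0.04$
$\left(y + 142\right)^{2} = \left(\frac{1}{25} + 142\right)^{2} = \left(\frac{3551}{25}\right)^{2} = \frac{12609601}{625}$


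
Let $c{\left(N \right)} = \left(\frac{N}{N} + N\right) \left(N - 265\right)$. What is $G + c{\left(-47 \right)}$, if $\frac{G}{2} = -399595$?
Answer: $-784838$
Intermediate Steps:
$G = -799190$ ($G = 2 \left(-399595\right) = -799190$)
$c{\left(N \right)} = \left(1 + N\right) \left(-265 + N\right)$
$G + c{\left(-47 \right)} = -799190 - \left(-12143 - 2209\right) = -799190 + \left(-265 + 2209 + 12408\right) = -799190 + 14352 = -784838$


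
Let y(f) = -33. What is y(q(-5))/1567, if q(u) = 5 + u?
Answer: -33/1567 ≈ -0.021059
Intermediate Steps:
y(q(-5))/1567 = -33/1567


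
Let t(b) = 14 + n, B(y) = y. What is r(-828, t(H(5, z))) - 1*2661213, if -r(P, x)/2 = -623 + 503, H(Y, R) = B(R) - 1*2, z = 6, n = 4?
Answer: -2660973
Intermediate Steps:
H(Y, R) = -2 + R (H(Y, R) = R - 1*2 = R - 2 = -2 + R)
t(b) = 18 (t(b) = 14 + 4 = 18)
r(P, x) = 240 (r(P, x) = -2*(-623 + 503) = -2*(-120) = 240)
r(-828, t(H(5, z))) - 1*2661213 = 240 - 1*2661213 = 240 - 2661213 = -2660973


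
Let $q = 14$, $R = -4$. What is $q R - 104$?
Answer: $-160$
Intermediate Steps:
$q R - 104 = 14 \left(-4\right) - 104 = -56 - 104 = -160$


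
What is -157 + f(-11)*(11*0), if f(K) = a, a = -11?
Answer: -157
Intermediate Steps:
f(K) = -11
-157 + f(-11)*(11*0) = -157 - 121*0 = -157 - 11*0 = -157 + 0 = -157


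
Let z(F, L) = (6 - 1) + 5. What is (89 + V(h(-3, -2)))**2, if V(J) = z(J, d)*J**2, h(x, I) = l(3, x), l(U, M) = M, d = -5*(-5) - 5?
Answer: 32041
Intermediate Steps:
d = 20 (d = 25 - 5 = 20)
z(F, L) = 10 (z(F, L) = 5 + 5 = 10)
h(x, I) = x
V(J) = 10*J**2
(89 + V(h(-3, -2)))**2 = (89 + 10*(-3)**2)**2 = (89 + 10*9)**2 = (89 + 90)**2 = 179**2 = 32041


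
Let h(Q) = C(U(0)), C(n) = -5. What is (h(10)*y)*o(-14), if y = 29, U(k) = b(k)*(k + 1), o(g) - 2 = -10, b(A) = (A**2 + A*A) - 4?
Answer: 1160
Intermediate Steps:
b(A) = -4 + 2*A**2 (b(A) = (A**2 + A**2) - 4 = 2*A**2 - 4 = -4 + 2*A**2)
o(g) = -8 (o(g) = 2 - 10 = -8)
U(k) = (1 + k)*(-4 + 2*k**2) (U(k) = (-4 + 2*k**2)*(k + 1) = (-4 + 2*k**2)*(1 + k) = (1 + k)*(-4 + 2*k**2))
h(Q) = -5
(h(10)*y)*o(-14) = -5*29*(-8) = -145*(-8) = 1160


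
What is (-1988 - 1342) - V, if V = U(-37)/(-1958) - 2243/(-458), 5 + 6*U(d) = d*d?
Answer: -407797063/122286 ≈ -3334.8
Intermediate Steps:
U(d) = -⅚ + d²/6 (U(d) = -⅚ + (d*d)/6 = -⅚ + d²/6)
V = 584683/122286 (V = (-⅚ + (⅙)*(-37)²)/(-1958) - 2243/(-458) = (-⅚ + (⅙)*1369)*(-1/1958) - 2243*(-1/458) = (-⅚ + 1369/6)*(-1/1958) + 2243/458 = (682/3)*(-1/1958) + 2243/458 = -31/267 + 2243/458 = 584683/122286 ≈ 4.7813)
(-1988 - 1342) - V = (-1988 - 1342) - 1*584683/122286 = -3330 - 584683/122286 = -407797063/122286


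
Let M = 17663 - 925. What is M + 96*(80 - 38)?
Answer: 20770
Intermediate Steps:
M = 16738
M + 96*(80 - 38) = 16738 + 96*(80 - 38) = 16738 + 96*42 = 16738 + 4032 = 20770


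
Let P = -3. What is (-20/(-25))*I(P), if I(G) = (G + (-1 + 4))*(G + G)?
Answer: 0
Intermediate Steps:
I(G) = 2*G*(3 + G) (I(G) = (G + 3)*(2*G) = (3 + G)*(2*G) = 2*G*(3 + G))
(-20/(-25))*I(P) = (-20/(-25))*(2*(-3)*(3 - 3)) = (-20*(-1/25))*(2*(-3)*0) = (4/5)*0 = 0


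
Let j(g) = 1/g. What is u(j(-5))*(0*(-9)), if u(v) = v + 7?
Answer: 0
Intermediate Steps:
u(v) = 7 + v
u(j(-5))*(0*(-9)) = (7 + 1/(-5))*(0*(-9)) = (7 - ⅕)*0 = (34/5)*0 = 0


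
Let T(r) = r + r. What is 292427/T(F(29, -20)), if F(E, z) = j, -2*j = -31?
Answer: 292427/31 ≈ 9433.1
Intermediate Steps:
j = 31/2 (j = -½*(-31) = 31/2 ≈ 15.500)
F(E, z) = 31/2
T(r) = 2*r
292427/T(F(29, -20)) = 292427/((2*(31/2))) = 292427/31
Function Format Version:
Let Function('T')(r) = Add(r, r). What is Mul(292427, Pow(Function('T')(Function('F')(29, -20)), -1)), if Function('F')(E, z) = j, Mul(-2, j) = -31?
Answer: Rational(292427, 31) ≈ 9433.1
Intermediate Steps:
j = Rational(31, 2) (j = Mul(Rational(-1, 2), -31) = Rational(31, 2) ≈ 15.500)
Function('F')(E, z) = Rational(31, 2)
Function('T')(r) = Mul(2, r)
Mul(292427, Pow(Function('T')(Function('F')(29, -20)), -1)) = Mul(292427, Pow(Mul(2, Rational(31, 2)), -1)) = Mul(292427, Pow(31, -1)) = Mul(292427, Rational(1, 31)) = Rational(292427, 31)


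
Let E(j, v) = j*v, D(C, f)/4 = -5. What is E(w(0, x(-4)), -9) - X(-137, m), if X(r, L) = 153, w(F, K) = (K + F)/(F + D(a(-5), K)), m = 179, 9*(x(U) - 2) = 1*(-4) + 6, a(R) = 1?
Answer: -152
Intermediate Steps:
x(U) = 20/9 (x(U) = 2 + (1*(-4) + 6)/9 = 2 + (-4 + 6)/9 = 2 + (1/9)*2 = 2 + 2/9 = 20/9)
D(C, f) = -20 (D(C, f) = 4*(-5) = -20)
w(F, K) = (F + K)/(-20 + F) (w(F, K) = (K + F)/(F - 20) = (F + K)/(-20 + F))
E(w(0, x(-4)), -9) - X(-137, m) = ((0 + 20/9)/(-20 + 0))*(-9) - 1*153 = ((20/9)/(-20))*(-9) - 153 = -1/20*20/9*(-9) - 153 = -1/9*(-9) - 153 = 1 - 153 = -152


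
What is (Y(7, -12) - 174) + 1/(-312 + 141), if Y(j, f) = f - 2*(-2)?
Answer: -31123/171 ≈ -182.01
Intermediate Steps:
Y(j, f) = 4 + f (Y(j, f) = f + 4 = 4 + f)
(Y(7, -12) - 174) + 1/(-312 + 141) = ((4 - 12) - 174) + 1/(-312 + 141) = (-8 - 174) + 1/(-171) = -182 - 1/171 = -31123/171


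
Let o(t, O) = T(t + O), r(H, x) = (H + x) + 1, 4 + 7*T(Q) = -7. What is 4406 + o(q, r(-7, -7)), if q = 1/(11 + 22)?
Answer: 30831/7 ≈ 4404.4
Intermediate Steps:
T(Q) = -11/7 (T(Q) = -4/7 + (⅐)*(-7) = -4/7 - 1 = -11/7)
r(H, x) = 1 + H + x
q = 1/33 ≈ 0.030303
o(t, O) = -11/7
4406 + o(q, r(-7, -7)) = 4406 - 11/7 = 30831/7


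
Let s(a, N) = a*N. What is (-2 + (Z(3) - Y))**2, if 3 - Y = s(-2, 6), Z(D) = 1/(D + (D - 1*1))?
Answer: 7056/25 ≈ 282.24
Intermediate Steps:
Z(D) = 1/(-1 + 2*D) (Z(D) = 1/(D + (D - 1)) = 1/(D + (-1 + D)) = 1/(-1 + 2*D))
s(a, N) = N*a
Y = 15 (Y = 3 - 6*(-2) = 3 - 1*(-12) = 3 + 12 = 15)
(-2 + (Z(3) - Y))**2 = (-2 + (1/(-1 + 2*3) - 1*15))**2 = (-2 + (1/(-1 + 6) - 15))**2 = (-2 + (1/5 - 15))**2 = (-2 - 74/5)**2 = (-84/5)**2 = 7056/25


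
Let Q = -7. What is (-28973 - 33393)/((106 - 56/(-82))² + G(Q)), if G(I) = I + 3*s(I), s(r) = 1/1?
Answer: -52418623/9562576 ≈ -5.4816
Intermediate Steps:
s(r) = 1
G(I) = 3 + I (G(I) = I + 3*1 = I + 3 = 3 + I)
(-28973 - 33393)/((106 - 56/(-82))² + G(Q)) = (-28973 - 33393)/((106 - 56/(-82))² + (3 - 7)) = -62366/((106 - 56*(-1/82))² - 4) = -62366/((106 + 28/41)² - 4) = -62366/((4374/41)² - 4) = -62366/(19131876/1681 - 4) = -62366/19125152/1681 = -62366*1681/19125152 = -52418623/9562576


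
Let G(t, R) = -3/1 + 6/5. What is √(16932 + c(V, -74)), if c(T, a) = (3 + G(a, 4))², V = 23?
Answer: 2*√105834/5 ≈ 130.13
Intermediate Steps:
G(t, R) = -9/5 (G(t, R) = -3*1 + 6*(⅕) = -3 + 6/5 = -9/5)
c(T, a) = 36/25 (c(T, a) = (3 - 9/5)² = (6/5)² = 36/25)
√(16932 + c(V, -74)) = √(16932 + 36/25) = √(423336/25) = 2*√105834/5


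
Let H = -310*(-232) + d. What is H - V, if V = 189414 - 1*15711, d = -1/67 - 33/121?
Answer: -75014283/737 ≈ -1.0178e+5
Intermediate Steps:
d = -212/737 (d = -1*1/67 - 33*1/121 = -1/67 - 3/11 = -212/737 ≈ -0.28765)
V = 173703 (V = 189414 - 15711 = 173703)
H = 53004828/737 (H = -310*(-232) - 212/737 = 71920 - 212/737 = 53004828/737 ≈ 71920.)
H - V = 53004828/737 - 1*173703 = 53004828/737 - 173703 = -75014283/737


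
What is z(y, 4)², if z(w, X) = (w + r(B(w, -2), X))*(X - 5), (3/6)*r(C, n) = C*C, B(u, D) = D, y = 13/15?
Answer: 17689/225 ≈ 78.618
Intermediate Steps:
y = 13/15 (y = 13*(1/15) = 13/15 ≈ 0.86667)
r(C, n) = 2*C² (r(C, n) = 2*(C*C) = 2*C²)
z(w, X) = (-5 + X)*(8 + w) (z(w, X) = (w + 2*(-2)²)*(X - 5) = (w + 2*4)*(-5 + X) = (w + 8)*(-5 + X) = (8 + w)*(-5 + X) = (-5 + X)*(8 + w))
z(y, 4)² = (-40 - 5*13/15 + 8*4 + 4*(13/15))² = (-40 - 13/3 + 32 + 52/15)² = (-133/15)² = 17689/225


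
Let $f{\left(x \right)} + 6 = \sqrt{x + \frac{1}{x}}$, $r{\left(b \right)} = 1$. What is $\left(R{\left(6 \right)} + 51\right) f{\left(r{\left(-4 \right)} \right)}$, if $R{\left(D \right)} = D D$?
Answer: $-522 + 87 \sqrt{2} \approx -398.96$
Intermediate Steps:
$R{\left(D \right)} = D^{2}$
$f{\left(x \right)} = -6 + \sqrt{x + \frac{1}{x}}$
$\left(R{\left(6 \right)} + 51\right) f{\left(r{\left(-4 \right)} \right)} = \left(6^{2} + 51\right) \left(-6 + \sqrt{1 + 1^{-1}}\right) = \left(36 + 51\right) \left(-6 + \sqrt{1 + 1}\right) = 87 \left(-6 + \sqrt{2}\right) = -522 + 87 \sqrt{2}$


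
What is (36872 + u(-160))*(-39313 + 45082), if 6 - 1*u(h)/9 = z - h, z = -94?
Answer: 209599308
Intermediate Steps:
u(h) = 900 + 9*h (u(h) = 54 - 9*(-94 - h) = 54 + (846 + 9*h) = 900 + 9*h)
(36872 + u(-160))*(-39313 + 45082) = (36872 + (900 + 9*(-160)))*(-39313 + 45082) = (36872 + (900 - 1440))*5769 = (36872 - 540)*5769 = 36332*5769 = 209599308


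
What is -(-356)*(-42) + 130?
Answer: -14822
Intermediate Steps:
-(-356)*(-42) + 130 = -89*168 + 130 = -14952 + 130 = -14822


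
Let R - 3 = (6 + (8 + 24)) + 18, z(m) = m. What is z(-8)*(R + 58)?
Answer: -936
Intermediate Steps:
R = 59 (R = 3 + ((6 + (8 + 24)) + 18) = 3 + ((6 + 32) + 18) = 3 + (38 + 18) = 3 + 56 = 59)
z(-8)*(R + 58) = -8*(59 + 58) = -8*117 = -936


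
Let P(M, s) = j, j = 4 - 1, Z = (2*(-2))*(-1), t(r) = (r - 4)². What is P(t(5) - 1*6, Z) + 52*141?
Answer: 7335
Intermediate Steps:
t(r) = (-4 + r)²
Z = 4 (Z = -4*(-1) = 4)
j = 3
P(M, s) = 3
P(t(5) - 1*6, Z) + 52*141 = 3 + 52*141 = 3 + 7332 = 7335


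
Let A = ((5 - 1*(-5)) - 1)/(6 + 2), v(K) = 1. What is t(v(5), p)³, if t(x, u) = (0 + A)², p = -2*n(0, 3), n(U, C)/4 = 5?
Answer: 531441/262144 ≈ 2.0273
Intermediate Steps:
n(U, C) = 20 (n(U, C) = 4*5 = 20)
A = 9/8 (A = ((5 + 5) - 1)/8 = (10 - 1)*(⅛) = 9*(⅛) = 9/8 ≈ 1.1250)
p = -40 (p = -2*20 = -40)
t(x, u) = 81/64 (t(x, u) = (0 + 9/8)² = (9/8)² = 81/64)
t(v(5), p)³ = (81/64)³ = 531441/262144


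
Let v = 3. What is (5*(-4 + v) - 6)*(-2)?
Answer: 22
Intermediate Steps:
(5*(-4 + v) - 6)*(-2) = (5*(-4 + 3) - 6)*(-2) = (5*(-1) - 6)*(-2) = (-5 - 6)*(-2) = -11*(-2) = 22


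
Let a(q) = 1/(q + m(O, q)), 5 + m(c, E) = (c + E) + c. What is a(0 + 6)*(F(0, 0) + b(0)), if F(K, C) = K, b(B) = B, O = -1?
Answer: 0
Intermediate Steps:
m(c, E) = -5 + E + 2*c (m(c, E) = -5 + ((c + E) + c) = -5 + ((E + c) + c) = -5 + (E + 2*c) = -5 + E + 2*c)
a(q) = 1/(-7 + 2*q) (a(q) = 1/(q + (-5 + q + 2*(-1))) = 1/(q + (-5 + q - 2)) = 1/(q + (-7 + q)) = 1/(-7 + 2*q))
a(0 + 6)*(F(0, 0) + b(0)) = (0 + 0)/(-7 + 2*(0 + 6)) = 0/(-7 + 2*6) = 0/(-7 + 12) = 0/5 = (⅕)*0 = 0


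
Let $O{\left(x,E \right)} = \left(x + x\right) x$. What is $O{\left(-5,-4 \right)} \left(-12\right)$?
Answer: $-600$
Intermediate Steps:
$O{\left(x,E \right)} = 2 x^{2}$ ($O{\left(x,E \right)} = 2 x x = 2 x^{2}$)
$O{\left(-5,-4 \right)} \left(-12\right) = 2 \left(-5\right)^{2} \left(-12\right) = 2 \cdot 25 \left(-12\right) = 50 \left(-12\right) = -600$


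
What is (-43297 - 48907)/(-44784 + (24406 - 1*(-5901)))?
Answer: 92204/14477 ≈ 6.3690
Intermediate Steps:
(-43297 - 48907)/(-44784 + (24406 - 1*(-5901))) = -92204/(-44784 + (24406 + 5901)) = -92204/(-44784 + 30307) = -92204/(-14477) = -92204*(-1/14477) = 92204/14477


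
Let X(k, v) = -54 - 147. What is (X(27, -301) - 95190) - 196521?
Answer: -291912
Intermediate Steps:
X(k, v) = -201
(X(27, -301) - 95190) - 196521 = (-201 - 95190) - 196521 = -95391 - 196521 = -291912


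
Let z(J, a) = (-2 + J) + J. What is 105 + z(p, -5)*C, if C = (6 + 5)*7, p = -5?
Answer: -819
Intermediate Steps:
C = 77 (C = 11*7 = 77)
z(J, a) = -2 + 2*J
105 + z(p, -5)*C = 105 + (-2 + 2*(-5))*77 = 105 + (-2 - 10)*77 = 105 - 12*77 = 105 - 924 = -819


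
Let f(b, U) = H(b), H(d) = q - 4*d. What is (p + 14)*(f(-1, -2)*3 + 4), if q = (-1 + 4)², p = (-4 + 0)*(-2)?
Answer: 946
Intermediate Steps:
p = 8 (p = -4*(-2) = 8)
q = 9 (q = 3² = 9)
H(d) = 9 - 4*d
f(b, U) = 9 - 4*b
(p + 14)*(f(-1, -2)*3 + 4) = (8 + 14)*((9 - 4*(-1))*3 + 4) = 22*((9 + 4)*3 + 4) = 22*(13*3 + 4) = 22*(39 + 4) = 22*43 = 946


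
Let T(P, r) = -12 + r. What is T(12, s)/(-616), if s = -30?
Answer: 3/44 ≈ 0.068182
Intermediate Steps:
T(12, s)/(-616) = (-12 - 30)/(-616) = -42*(-1/616) = 3/44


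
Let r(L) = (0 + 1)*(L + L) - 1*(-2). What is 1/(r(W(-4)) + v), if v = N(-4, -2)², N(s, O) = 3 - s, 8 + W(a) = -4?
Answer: 1/27 ≈ 0.037037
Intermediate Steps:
W(a) = -12 (W(a) = -8 - 4 = -12)
r(L) = 2 + 2*L (r(L) = 1*(2*L) + 2 = 2*L + 2 = 2 + 2*L)
v = 49 (v = (3 - 1*(-4))² = (3 + 4)² = 7² = 49)
1/(r(W(-4)) + v) = 1/((2 + 2*(-12)) + 49) = 1/((2 - 24) + 49) = 1/(-22 + 49) = 1/27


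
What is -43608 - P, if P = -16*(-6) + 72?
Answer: -43776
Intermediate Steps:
P = 168 (P = 96 + 72 = 168)
-43608 - P = -43608 - 1*168 = -43608 - 168 = -43776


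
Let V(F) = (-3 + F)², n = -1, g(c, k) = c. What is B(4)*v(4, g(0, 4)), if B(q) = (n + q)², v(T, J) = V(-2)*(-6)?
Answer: -1350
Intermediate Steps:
v(T, J) = -150 (v(T, J) = (-3 - 2)²*(-6) = (-5)²*(-6) = 25*(-6) = -150)
B(q) = (-1 + q)²
B(4)*v(4, g(0, 4)) = (-1 + 4)²*(-150) = 3²*(-150) = 9*(-150) = -1350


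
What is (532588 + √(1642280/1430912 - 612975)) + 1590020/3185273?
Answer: 1696439766544/3185273 + I*√1225653879230585/44716 ≈ 5.3259e+5 + 782.93*I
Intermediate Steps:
(532588 + √(1642280/1430912 - 612975)) + 1590020/3185273 = (532588 + √(1642280*(1/1430912) - 612975)) + 1590020*(1/3185273) = (532588 + √(205285/178864 - 612975)) + 1590020/3185273 = (532588 + √(-109638955115/178864)) + 1590020/3185273 = (532588 + I*√1225653879230585/44716) + 1590020/3185273 = 1696439766544/3185273 + I*√1225653879230585/44716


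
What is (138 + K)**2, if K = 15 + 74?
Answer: 51529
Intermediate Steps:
K = 89
(138 + K)**2 = (138 + 89)**2 = 227**2 = 51529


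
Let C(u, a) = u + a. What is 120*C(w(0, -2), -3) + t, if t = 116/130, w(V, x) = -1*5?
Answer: -62342/65 ≈ -959.11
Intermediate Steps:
w(V, x) = -5
C(u, a) = a + u
t = 58/65 (t = 116*(1/130) = 58/65 ≈ 0.89231)
120*C(w(0, -2), -3) + t = 120*(-3 - 5) + 58/65 = 120*(-8) + 58/65 = -960 + 58/65 = -62342/65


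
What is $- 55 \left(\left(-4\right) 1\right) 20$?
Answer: $4400$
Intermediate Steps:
$- 55 \left(\left(-4\right) 1\right) 20 = \left(-55\right) \left(-4\right) 20 = 220 \cdot 20 = 4400$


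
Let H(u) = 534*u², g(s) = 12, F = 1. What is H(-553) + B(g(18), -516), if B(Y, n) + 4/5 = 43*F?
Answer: 816510241/5 ≈ 1.6330e+8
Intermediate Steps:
B(Y, n) = 211/5 (B(Y, n) = -⅘ + 43*1 = -⅘ + 43 = 211/5)
H(-553) + B(g(18), -516) = 534*(-553)² + 211/5 = 534*305809 + 211/5 = 163302006 + 211/5 = 816510241/5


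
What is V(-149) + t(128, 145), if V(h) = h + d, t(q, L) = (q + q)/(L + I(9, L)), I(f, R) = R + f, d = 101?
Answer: -14096/299 ≈ -47.144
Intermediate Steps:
t(q, L) = 2*q/(9 + 2*L) (t(q, L) = (q + q)/(L + (L + 9)) = (2*q)/(L + (9 + L)) = (2*q)/(9 + 2*L) = 2*q/(9 + 2*L))
V(h) = 101 + h (V(h) = h + 101 = 101 + h)
V(-149) + t(128, 145) = (101 - 149) + 2*128/(9 + 2*145) = -48 + 2*128/(9 + 290) = -48 + 2*128/299 = -48 + 2*128*(1/299) = -48 + 256/299 = -14096/299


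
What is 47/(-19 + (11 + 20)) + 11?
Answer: 179/12 ≈ 14.917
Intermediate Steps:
47/(-19 + (11 + 20)) + 11 = 47/(-19 + 31) + 11 = 47/12 + 11 = 179/12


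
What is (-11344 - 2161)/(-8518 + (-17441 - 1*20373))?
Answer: 13505/46332 ≈ 0.29148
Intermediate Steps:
(-11344 - 2161)/(-8518 + (-17441 - 1*20373)) = -13505/(-8518 + (-17441 - 20373)) = -13505/(-8518 - 37814) = -13505/(-46332) = -13505*(-1/46332) = 13505/46332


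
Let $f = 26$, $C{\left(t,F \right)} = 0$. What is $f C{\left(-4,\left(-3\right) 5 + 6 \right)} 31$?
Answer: $0$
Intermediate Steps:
$f C{\left(-4,\left(-3\right) 5 + 6 \right)} 31 = 26 \cdot 0 \cdot 31 = 0 \cdot 31 = 0$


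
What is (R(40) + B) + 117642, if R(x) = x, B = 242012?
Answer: 359694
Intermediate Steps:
(R(40) + B) + 117642 = (40 + 242012) + 117642 = 242052 + 117642 = 359694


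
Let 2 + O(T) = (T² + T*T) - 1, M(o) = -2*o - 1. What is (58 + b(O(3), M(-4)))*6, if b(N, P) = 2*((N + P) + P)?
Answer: 696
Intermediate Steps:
M(o) = -1 - 2*o
O(T) = -3 + 2*T² (O(T) = -2 + ((T² + T*T) - 1) = -2 + ((T² + T²) - 1) = -2 + (2*T² - 1) = -2 + (-1 + 2*T²) = -3 + 2*T²)
b(N, P) = 2*N + 4*P (b(N, P) = 2*(N + 2*P) = 2*N + 4*P)
(58 + b(O(3), M(-4)))*6 = (58 + (2*(-3 + 2*3²) + 4*(-1 - 2*(-4))))*6 = (58 + (2*(-3 + 2*9) + 4*(-1 + 8)))*6 = (58 + (2*(-3 + 18) + 4*7))*6 = (58 + (2*15 + 28))*6 = (58 + (30 + 28))*6 = (58 + 58)*6 = 116*6 = 696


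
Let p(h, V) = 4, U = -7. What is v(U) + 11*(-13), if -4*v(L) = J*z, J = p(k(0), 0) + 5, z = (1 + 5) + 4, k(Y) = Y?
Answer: -331/2 ≈ -165.50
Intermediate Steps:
z = 10 (z = 6 + 4 = 10)
J = 9 (J = 4 + 5 = 9)
v(L) = -45/2 (v(L) = -9*10/4 = -¼*90 = -45/2)
v(U) + 11*(-13) = -45/2 + 11*(-13) = -45/2 - 143 = -331/2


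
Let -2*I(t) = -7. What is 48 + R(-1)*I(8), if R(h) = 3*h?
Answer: 75/2 ≈ 37.500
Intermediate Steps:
I(t) = 7/2 (I(t) = -½*(-7) = 7/2)
48 + R(-1)*I(8) = 48 + (3*(-1))*(7/2) = 48 - 3*7/2 = 48 - 21/2 = 75/2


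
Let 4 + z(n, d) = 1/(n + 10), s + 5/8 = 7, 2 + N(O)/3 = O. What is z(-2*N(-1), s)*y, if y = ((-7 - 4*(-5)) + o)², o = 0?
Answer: -18759/28 ≈ -669.96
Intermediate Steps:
N(O) = -6 + 3*O
s = 51/8 (s = -5/8 + 7 = 51/8 ≈ 6.3750)
y = 169 (y = ((-7 - 4*(-5)) + 0)² = ((-7 + 20) + 0)² = (13 + 0)² = 13² = 169)
z(n, d) = -4 + 1/(10 + n) (z(n, d) = -4 + 1/(n + 10) = -4 + 1/(10 + n))
z(-2*N(-1), s)*y = ((-39 - (-8)*(-6 + 3*(-1)))/(10 - 2*(-6 + 3*(-1))))*169 = ((-39 - (-8)*(-6 - 3))/(10 - 2*(-6 - 3)))*169 = ((-39 - (-8)*(-9))/(10 - 2*(-9)))*169 = ((-39 - 4*18)/(10 + 18))*169 = ((-39 - 72)/28)*169 = ((1/28)*(-111))*169 = -111/28*169 = -18759/28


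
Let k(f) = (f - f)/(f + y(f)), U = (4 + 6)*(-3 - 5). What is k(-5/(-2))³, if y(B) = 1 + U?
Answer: 0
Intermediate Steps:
U = -80 (U = 10*(-8) = -80)
y(B) = -79 (y(B) = 1 - 80 = -79)
k(f) = 0 (k(f) = (f - f)/(f - 79) = 0/(-79 + f) = 0)
k(-5/(-2))³ = 0³ = 0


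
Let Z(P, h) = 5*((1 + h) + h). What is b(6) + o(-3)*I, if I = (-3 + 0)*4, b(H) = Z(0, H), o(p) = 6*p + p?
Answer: 317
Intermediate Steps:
o(p) = 7*p
Z(P, h) = 5 + 10*h (Z(P, h) = 5*(1 + 2*h) = 5 + 10*h)
b(H) = 5 + 10*H
I = -12 (I = -3*4 = -12)
b(6) + o(-3)*I = (5 + 10*6) + (7*(-3))*(-12) = (5 + 60) - 21*(-12) = 65 + 252 = 317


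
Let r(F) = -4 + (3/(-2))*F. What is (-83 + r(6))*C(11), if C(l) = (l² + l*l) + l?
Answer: -24288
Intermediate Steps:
r(F) = -4 - 3*F/2 (r(F) = -4 + (3*(-½))*F = -4 - 3*F/2)
C(l) = l + 2*l² (C(l) = (l² + l²) + l = 2*l² + l = l + 2*l²)
(-83 + r(6))*C(11) = (-83 + (-4 - 3/2*6))*(11*(1 + 2*11)) = (-83 + (-4 - 9))*(11*(1 + 22)) = (-83 - 13)*(11*23) = -96*253 = -24288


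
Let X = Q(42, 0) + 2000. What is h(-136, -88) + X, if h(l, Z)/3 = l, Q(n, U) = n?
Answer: 1634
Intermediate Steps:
h(l, Z) = 3*l
X = 2042 (X = 42 + 2000 = 2042)
h(-136, -88) + X = 3*(-136) + 2042 = -408 + 2042 = 1634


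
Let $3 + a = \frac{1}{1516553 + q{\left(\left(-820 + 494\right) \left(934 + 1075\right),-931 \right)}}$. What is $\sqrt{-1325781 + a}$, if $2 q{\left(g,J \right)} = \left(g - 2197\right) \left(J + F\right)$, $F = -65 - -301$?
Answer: $\frac{i \sqrt{80499230546708850122}}{7792189} \approx 1151.4 i$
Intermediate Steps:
$F = 236$ ($F = -65 + 301 = 236$)
$q{\left(g,J \right)} = \frac{\left(-2197 + g\right) \left(236 + J\right)}{2}$ ($q{\left(g,J \right)} = \frac{\left(g - 2197\right) \left(J + 236\right)}{2} = \frac{\left(-2197 + g\right) \left(236 + J\right)}{2}$)
$a = - \frac{1379217451}{459739151}$ ($a = -3 + \frac{1}{1516553 + \left(-259246 + 118 \left(-820 + 494\right) \left(934 + 1075\right) - - \frac{2045407}{2} + \frac{1}{2} \left(-931\right) \left(-820 + 494\right) \left(934 + 1075\right)\right)} = -3 + \frac{1}{1516553 + \left(-259246 + 118 \left(\left(-326\right) 2009\right) + \frac{2045407}{2} + \frac{1}{2} \left(-931\right) \left(\left(-326\right) 2009\right)\right)} = -3 + \frac{1}{1516553 + \left(-259246 + 118 \left(-654934\right) + \frac{2045407}{2} + \frac{1}{2} \left(-931\right) \left(-654934\right)\right)} = -3 + \frac{1}{1516553 + \left(-259246 - 77282212 + \frac{2045407}{2} + 304871777\right)} = -3 + \frac{1}{1516553 + \frac{456706045}{2}} = -3 + \frac{1}{\frac{459739151}{2}} = -3 + \frac{2}{459739151} = - \frac{1379217451}{459739151} \approx -3.0$)
$\sqrt{-1325781 + a} = \sqrt{-1325781 - \frac{1379217451}{459739151}} = \sqrt{- \frac{609514810569382}{459739151}} = \frac{i \sqrt{80499230546708850122}}{7792189}$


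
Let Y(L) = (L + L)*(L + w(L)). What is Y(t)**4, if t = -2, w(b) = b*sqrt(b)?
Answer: 4096*(1 + I*sqrt(2))**4 ≈ -28672.0 - 23170.0*I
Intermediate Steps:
w(b) = b**(3/2)
Y(L) = 2*L*(L + L**(3/2)) (Y(L) = (L + L)*(L + L**(3/2)) = (2*L)*(L + L**(3/2)) = 2*L*(L + L**(3/2)))
Y(t)**4 = (2*(-2)*(-2 + (-2)**(3/2)))**4 = (2*(-2)*(-2 - 2*I*sqrt(2)))**4 = (8 + 8*I*sqrt(2))**4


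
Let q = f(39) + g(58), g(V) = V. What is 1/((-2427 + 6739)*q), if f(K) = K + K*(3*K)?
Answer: 1/20093920 ≈ 4.9766e-8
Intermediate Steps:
f(K) = K + 3*K**2
q = 4660 (q = 39*(1 + 3*39) + 58 = 39*(1 + 117) + 58 = 39*118 + 58 = 4602 + 58 = 4660)
1/((-2427 + 6739)*q) = 1/((-2427 + 6739)*4660) = (1/4660)/4312 = (1/4312)*(1/4660) = 1/20093920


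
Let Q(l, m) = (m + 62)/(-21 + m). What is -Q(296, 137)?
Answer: -199/116 ≈ -1.7155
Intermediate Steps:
Q(l, m) = (62 + m)/(-21 + m)
-Q(296, 137) = -(62 + 137)/(-21 + 137) = -199/116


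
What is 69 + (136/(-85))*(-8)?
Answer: 409/5 ≈ 81.800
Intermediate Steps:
69 + (136/(-85))*(-8) = 69 + (136*(-1/85))*(-8) = 69 - 8/5*(-8) = 69 + 64/5 = 409/5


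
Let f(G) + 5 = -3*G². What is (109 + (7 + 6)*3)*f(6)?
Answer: -16724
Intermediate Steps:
f(G) = -5 - 3*G²
(109 + (7 + 6)*3)*f(6) = (109 + (7 + 6)*3)*(-5 - 3*6²) = (109 + 13*3)*(-5 - 3*36) = (109 + 39)*(-5 - 108) = 148*(-113) = -16724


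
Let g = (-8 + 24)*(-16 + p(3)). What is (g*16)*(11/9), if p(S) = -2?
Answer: -5632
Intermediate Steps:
g = -288 (g = (-8 + 24)*(-16 - 2) = 16*(-18) = -288)
(g*16)*(11/9) = (-288*16)*(11/9) = -50688/9 = -4608*11/9 = -5632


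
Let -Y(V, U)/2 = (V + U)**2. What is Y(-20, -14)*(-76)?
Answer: 175712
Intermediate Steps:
Y(V, U) = -2*(U + V)**2 (Y(V, U) = -2*(V + U)**2 = -2*(U + V)**2)
Y(-20, -14)*(-76) = -2*(-14 - 20)**2*(-76) = -2*(-34)**2*(-76) = -2*1156*(-76) = -2312*(-76) = 175712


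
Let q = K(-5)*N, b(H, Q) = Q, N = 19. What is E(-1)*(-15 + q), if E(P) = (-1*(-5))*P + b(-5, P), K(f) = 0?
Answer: 90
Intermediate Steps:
E(P) = 6*P (E(P) = (-1*(-5))*P + P = 5*P + P = 6*P)
q = 0 (q = 0*19 = 0)
E(-1)*(-15 + q) = (6*(-1))*(-15 + 0) = -6*(-15) = 90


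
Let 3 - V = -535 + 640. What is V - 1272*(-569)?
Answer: 723666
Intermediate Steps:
V = -102 (V = 3 - (-535 + 640) = 3 - 1*105 = 3 - 105 = -102)
V - 1272*(-569) = -102 - 1272*(-569) = -102 + 723768 = 723666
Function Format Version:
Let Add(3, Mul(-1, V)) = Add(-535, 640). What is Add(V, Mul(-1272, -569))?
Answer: 723666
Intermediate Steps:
V = -102 (V = Add(3, Mul(-1, Add(-535, 640))) = Add(3, Mul(-1, 105)) = Add(3, -105) = -102)
Add(V, Mul(-1272, -569)) = Add(-102, Mul(-1272, -569)) = Add(-102, 723768) = 723666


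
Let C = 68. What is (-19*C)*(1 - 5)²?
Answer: -20672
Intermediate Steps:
(-19*C)*(1 - 5)² = (-19*68)*(1 - 5)² = -1292*(-4)² = -1292*16 = -20672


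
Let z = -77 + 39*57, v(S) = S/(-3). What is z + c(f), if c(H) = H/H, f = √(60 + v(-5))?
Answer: 2147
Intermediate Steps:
v(S) = -S/3 (v(S) = S*(-⅓) = -S/3)
f = √555/3 (f = √(60 - ⅓*(-5)) = √(60 + 5/3) = √(185/3) = √555/3 ≈ 7.8528)
c(H) = 1
z = 2146 (z = -77 + 2223 = 2146)
z + c(f) = 2146 + 1 = 2147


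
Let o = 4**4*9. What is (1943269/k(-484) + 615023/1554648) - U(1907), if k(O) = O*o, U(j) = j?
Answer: -137849761736845/72235164672 ≈ -1908.3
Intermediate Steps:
o = 2304 (o = 256*9 = 2304)
k(O) = 2304*O (k(O) = O*2304 = 2304*O)
(1943269/k(-484) + 615023/1554648) - U(1907) = (1943269/((2304*(-484))) + 615023/1554648) - 1*1907 = (1943269/(-1115136) + 615023*(1/1554648)) - 1907 = (1943269*(-1/1115136) + 615023/1554648) - 1907 = (-1943269/1115136 + 615023/1554648) - 1907 = -97302707341/72235164672 - 1907 = -137849761736845/72235164672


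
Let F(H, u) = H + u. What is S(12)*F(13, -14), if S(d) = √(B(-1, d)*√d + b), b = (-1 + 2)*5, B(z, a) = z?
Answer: -√(5 - 2*√3) ≈ -1.2393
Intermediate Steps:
b = 5 (b = 1*5 = 5)
S(d) = √(5 - √d) (S(d) = √(-√d + 5) = √(5 - √d))
S(12)*F(13, -14) = √(5 - √12)*(13 - 14) = √(5 - 2*√3)*(-1) = -√(5 - 2*√3)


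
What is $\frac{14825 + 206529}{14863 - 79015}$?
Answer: $- \frac{110677}{32076} \approx -3.4505$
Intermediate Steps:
$\frac{14825 + 206529}{14863 - 79015} = \frac{221354}{14863 + \left(-93469 + 14454\right)} = \frac{221354}{14863 - 79015} = \frac{221354}{-64152} = 221354 \left(- \frac{1}{64152}\right) = - \frac{110677}{32076}$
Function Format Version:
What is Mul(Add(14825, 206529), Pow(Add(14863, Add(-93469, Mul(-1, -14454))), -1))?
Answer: Rational(-110677, 32076) ≈ -3.4505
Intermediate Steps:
Mul(Add(14825, 206529), Pow(Add(14863, Add(-93469, Mul(-1, -14454))), -1)) = Mul(221354, Pow(Add(14863, Add(-93469, 14454)), -1)) = Mul(221354, Pow(Add(14863, -79015), -1)) = Mul(221354, Pow(-64152, -1)) = Mul(221354, Rational(-1, 64152)) = Rational(-110677, 32076)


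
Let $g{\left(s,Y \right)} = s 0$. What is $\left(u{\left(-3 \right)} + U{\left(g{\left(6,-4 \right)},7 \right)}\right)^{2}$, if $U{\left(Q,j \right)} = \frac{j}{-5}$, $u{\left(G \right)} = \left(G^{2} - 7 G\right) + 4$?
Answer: $\frac{26569}{25} \approx 1062.8$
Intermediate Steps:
$g{\left(s,Y \right)} = 0$
$u{\left(G \right)} = 4 + G^{2} - 7 G$
$U{\left(Q,j \right)} = - \frac{j}{5}$ ($U{\left(Q,j \right)} = j \left(- \frac{1}{5}\right) = - \frac{j}{5}$)
$\left(u{\left(-3 \right)} + U{\left(g{\left(6,-4 \right)},7 \right)}\right)^{2} = \left(\left(4 + \left(-3\right)^{2} - -21\right) - \frac{7}{5}\right)^{2} = \left(\left(4 + 9 + 21\right) - \frac{7}{5}\right)^{2} = \left(34 - \frac{7}{5}\right)^{2} = \left(\frac{163}{5}\right)^{2} = \frac{26569}{25}$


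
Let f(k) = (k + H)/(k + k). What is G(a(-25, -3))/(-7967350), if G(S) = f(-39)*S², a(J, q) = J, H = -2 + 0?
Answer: -1025/24858132 ≈ -4.1234e-5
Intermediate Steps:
H = -2
f(k) = (-2 + k)/(2*k) (f(k) = (k - 2)/(k + k) = (-2 + k)/((2*k)) = (-2 + k)*(1/(2*k)) = (-2 + k)/(2*k))
G(S) = 41*S²/78 (G(S) = ((½)*(-2 - 39)/(-39))*S² = ((½)*(-1/39)*(-41))*S² = 41*S²/78)
G(a(-25, -3))/(-7967350) = ((41/78)*(-25)²)/(-7967350) = ((41/78)*625)*(-1/7967350) = (25625/78)*(-1/7967350) = -1025/24858132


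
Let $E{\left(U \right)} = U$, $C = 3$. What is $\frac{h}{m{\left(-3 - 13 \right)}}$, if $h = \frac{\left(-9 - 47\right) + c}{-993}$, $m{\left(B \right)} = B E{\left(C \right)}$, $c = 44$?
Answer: $- \frac{1}{3972} \approx -0.00025176$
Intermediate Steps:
$m{\left(B \right)} = 3 B$ ($m{\left(B \right)} = B 3 = 3 B$)
$h = \frac{4}{331}$ ($h = \frac{\left(-9 - 47\right) + 44}{-993} = \left(-56 + 44\right) \left(- \frac{1}{993}\right) = \left(-12\right) \left(- \frac{1}{993}\right) = \frac{4}{331} \approx 0.012085$)
$\frac{h}{m{\left(-3 - 13 \right)}} = \frac{4}{331 \cdot 3 \left(-3 - 13\right)} = \frac{4}{331 \cdot 3 \left(-16\right)} = \frac{4}{331 \left(-48\right)} = \frac{4}{331} \left(- \frac{1}{48}\right) = - \frac{1}{3972}$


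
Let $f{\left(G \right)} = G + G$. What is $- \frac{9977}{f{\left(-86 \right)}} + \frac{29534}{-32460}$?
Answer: $\frac{79693393}{1395780} \approx 57.096$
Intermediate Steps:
$f{\left(G \right)} = 2 G$
$- \frac{9977}{f{\left(-86 \right)}} + \frac{29534}{-32460} = - \frac{9977}{2 \left(-86\right)} + \frac{29534}{-32460} = - \frac{9977}{-172} + 29534 \left(- \frac{1}{32460}\right) = \left(-9977\right) \left(- \frac{1}{172}\right) - \frac{14767}{16230} = \frac{9977}{172} - \frac{14767}{16230} = \frac{79693393}{1395780}$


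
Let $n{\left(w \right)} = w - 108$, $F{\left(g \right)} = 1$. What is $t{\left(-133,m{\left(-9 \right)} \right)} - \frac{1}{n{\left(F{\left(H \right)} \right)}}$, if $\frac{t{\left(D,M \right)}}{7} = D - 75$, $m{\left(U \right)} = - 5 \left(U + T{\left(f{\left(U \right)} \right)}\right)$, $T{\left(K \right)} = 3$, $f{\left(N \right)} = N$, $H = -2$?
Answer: $- \frac{155791}{107} \approx -1456.0$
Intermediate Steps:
$n{\left(w \right)} = -108 + w$ ($n{\left(w \right)} = w - 108 = -108 + w$)
$m{\left(U \right)} = -15 - 5 U$ ($m{\left(U \right)} = - 5 \left(U + 3\right) = - 5 \left(3 + U\right) = -15 - 5 U$)
$t{\left(D,M \right)} = -525 + 7 D$ ($t{\left(D,M \right)} = 7 \left(D - 75\right) = 7 \left(-75 + D\right) = -525 + 7 D$)
$t{\left(-133,m{\left(-9 \right)} \right)} - \frac{1}{n{\left(F{\left(H \right)} \right)}} = \left(-525 + 7 \left(-133\right)\right) - \frac{1}{-108 + 1} = \left(-525 - 931\right) - \frac{1}{-107} = -1456 - - \frac{1}{107} = -1456 + \frac{1}{107} = - \frac{155791}{107}$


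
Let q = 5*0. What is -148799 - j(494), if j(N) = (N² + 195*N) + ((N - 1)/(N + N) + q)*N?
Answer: -978823/2 ≈ -4.8941e+5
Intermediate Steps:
q = 0
j(N) = -½ + N² + 391*N/2 (j(N) = (N² + 195*N) + ((N - 1)/(N + N) + 0)*N = (N² + 195*N) + ((-1 + N)/((2*N)) + 0)*N = (N² + 195*N) + ((-1 + N)*(1/(2*N)) + 0)*N = (N² + 195*N) + ((-1 + N)/(2*N) + 0)*N = (N² + 195*N) + ((-1 + N)/(2*N))*N = (N² + 195*N) + (-½ + N/2) = -½ + N² + 391*N/2)
-148799 - j(494) = -148799 - (-½ + 494² + (391/2)*494) = -148799 - (-½ + 244036 + 96577) = -148799 - 1*681225/2 = -148799 - 681225/2 = -978823/2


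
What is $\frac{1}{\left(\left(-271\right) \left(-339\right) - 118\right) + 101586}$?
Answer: $\frac{1}{193337} \approx 5.1723 \cdot 10^{-6}$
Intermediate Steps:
$\frac{1}{\left(\left(-271\right) \left(-339\right) - 118\right) + 101586} = \frac{1}{\left(91869 - 118\right) + 101586} = \frac{1}{91751 + 101586} = \frac{1}{193337}$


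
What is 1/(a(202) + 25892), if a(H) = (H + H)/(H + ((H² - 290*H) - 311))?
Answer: 17885/463078016 ≈ 3.8622e-5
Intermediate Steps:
a(H) = 2*H/(-311 + H² - 289*H) (a(H) = (2*H)/(H + (-311 + H² - 290*H)) = (2*H)/(-311 + H² - 289*H) = 2*H/(-311 + H² - 289*H))
1/(a(202) + 25892) = 1/(2*202/(-311 + 202² - 289*202) + 25892) = 1/(2*202/(-311 + 40804 - 58378) + 25892) = 1/(2*202/(-17885) + 25892) = 1/(2*202*(-1/17885) + 25892) = 1/(-404/17885 + 25892) = 1/(463078016/17885) = 17885/463078016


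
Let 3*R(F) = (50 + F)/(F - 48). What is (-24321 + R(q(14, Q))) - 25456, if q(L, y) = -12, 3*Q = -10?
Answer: -4479949/90 ≈ -49777.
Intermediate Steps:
Q = -10/3 (Q = (⅓)*(-10) = -10/3 ≈ -3.3333)
R(F) = (50 + F)/(3*(-48 + F)) (R(F) = ((50 + F)/(F - 48))/3 = ((50 + F)/(-48 + F))/3 = (50 + F)/(3*(-48 + F)))
(-24321 + R(q(14, Q))) - 25456 = (-24321 + (50 - 12)/(3*(-48 - 12))) - 25456 = (-24321 + (⅓)*38/(-60)) - 25456 = (-24321 + (⅓)*(-1/60)*38) - 25456 = (-24321 - 19/90) - 25456 = -2188909/90 - 25456 = -4479949/90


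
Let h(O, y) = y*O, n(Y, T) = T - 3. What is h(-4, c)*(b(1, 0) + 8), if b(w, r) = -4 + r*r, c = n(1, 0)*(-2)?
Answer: -96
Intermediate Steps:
n(Y, T) = -3 + T
c = 6 (c = (-3 + 0)*(-2) = -3*(-2) = 6)
b(w, r) = -4 + r**2
h(O, y) = O*y
h(-4, c)*(b(1, 0) + 8) = (-4*6)*((-4 + 0**2) + 8) = -24*((-4 + 0) + 8) = -24*(-4 + 8) = -24*4 = -96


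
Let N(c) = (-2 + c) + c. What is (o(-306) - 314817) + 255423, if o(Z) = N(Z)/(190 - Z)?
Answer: -14730019/248 ≈ -59395.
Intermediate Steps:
N(c) = -2 + 2*c
o(Z) = (-2 + 2*Z)/(190 - Z)
(o(-306) - 314817) + 255423 = (2*(1 - 1*(-306))/(-190 - 306) - 314817) + 255423 = (2*(1 + 306)/(-496) - 314817) + 255423 = (2*(-1/496)*307 - 314817) + 255423 = (-307/248 - 314817) + 255423 = -78074923/248 + 255423 = -14730019/248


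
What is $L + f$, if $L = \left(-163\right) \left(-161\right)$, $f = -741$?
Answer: $25502$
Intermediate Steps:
$L = 26243$
$L + f = 26243 - 741 = 25502$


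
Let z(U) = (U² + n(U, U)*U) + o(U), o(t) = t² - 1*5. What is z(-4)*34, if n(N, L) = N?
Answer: 1462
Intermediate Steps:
o(t) = -5 + t² (o(t) = t² - 5 = -5 + t²)
z(U) = -5 + 3*U² (z(U) = (U² + U*U) + (-5 + U²) = (U² + U²) + (-5 + U²) = 2*U² + (-5 + U²) = -5 + 3*U²)
z(-4)*34 = (-5 + 3*(-4)²)*34 = (-5 + 3*16)*34 = (-5 + 48)*34 = 43*34 = 1462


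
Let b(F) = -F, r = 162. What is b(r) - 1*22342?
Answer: -22504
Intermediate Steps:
b(r) - 1*22342 = -1*162 - 1*22342 = -162 - 22342 = -22504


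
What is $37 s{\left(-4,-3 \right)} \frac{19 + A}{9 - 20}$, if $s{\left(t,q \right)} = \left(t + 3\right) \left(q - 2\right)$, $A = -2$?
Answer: $- \frac{3145}{11} \approx -285.91$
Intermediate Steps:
$s{\left(t,q \right)} = \left(-2 + q\right) \left(3 + t\right)$ ($s{\left(t,q \right)} = \left(3 + t\right) \left(-2 + q\right) = \left(-2 + q\right) \left(3 + t\right)$)
$37 s{\left(-4,-3 \right)} \frac{19 + A}{9 - 20} = 37 \left(-6 - -8 + 3 \left(-3\right) - -12\right) \frac{19 - 2}{9 - 20} = 37 \left(-6 + 8 - 9 + 12\right) \frac{17}{-11} = 37 \cdot 5 \cdot 17 \left(- \frac{1}{11}\right) = 185 \left(- \frac{17}{11}\right) = - \frac{3145}{11}$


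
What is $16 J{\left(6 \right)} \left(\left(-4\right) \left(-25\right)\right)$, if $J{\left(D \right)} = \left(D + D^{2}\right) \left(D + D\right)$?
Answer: $806400$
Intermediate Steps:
$J{\left(D \right)} = 2 D \left(D + D^{2}\right)$ ($J{\left(D \right)} = \left(D + D^{2}\right) 2 D = 2 D \left(D + D^{2}\right)$)
$16 J{\left(6 \right)} \left(\left(-4\right) \left(-25\right)\right) = 16 \cdot 2 \cdot 6^{2} \left(1 + 6\right) \left(\left(-4\right) \left(-25\right)\right) = 16 \cdot 2 \cdot 36 \cdot 7 \cdot 100 = 16 \cdot 504 \cdot 100 = 8064 \cdot 100 = 806400$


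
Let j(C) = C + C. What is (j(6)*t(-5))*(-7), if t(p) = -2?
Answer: 168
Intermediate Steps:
j(C) = 2*C
(j(6)*t(-5))*(-7) = ((2*6)*(-2))*(-7) = (12*(-2))*(-7) = -24*(-7) = 168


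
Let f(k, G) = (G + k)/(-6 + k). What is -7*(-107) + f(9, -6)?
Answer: 750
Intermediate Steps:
f(k, G) = (G + k)/(-6 + k)
-7*(-107) + f(9, -6) = -7*(-107) + (-6 + 9)/(-6 + 9) = 749 + 3/3 = 749 + (⅓)*3 = 749 + 1 = 750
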